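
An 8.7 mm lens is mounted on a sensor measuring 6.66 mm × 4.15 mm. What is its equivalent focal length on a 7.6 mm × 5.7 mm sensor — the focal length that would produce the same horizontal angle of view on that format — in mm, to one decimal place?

Equal angle of view means equal width/f ratio, so f₂ = f₁ · (width₂/width₁) = 8.7 × 7.6/6.66.
f₂ = 8.7 × 1.14114 ≈ 9.928 mm.

9.9 mm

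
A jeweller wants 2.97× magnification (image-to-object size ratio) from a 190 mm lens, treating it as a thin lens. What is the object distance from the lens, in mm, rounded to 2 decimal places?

253.97 mm

With m = dᵢ/dₒ and 1/f = 1/dₒ + 1/dᵢ, substituting dᵢ = m·dₒ gives 1/f = (1 + 1/m)/dₒ, hence dₒ = f·(1 + 1/m).
dₒ = 190 × (1 + 1/2.97) = 190 × 1.33670 ≈ 253.973 mm.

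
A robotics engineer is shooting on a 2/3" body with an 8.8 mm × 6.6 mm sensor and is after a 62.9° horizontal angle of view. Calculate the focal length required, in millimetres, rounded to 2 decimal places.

7.19 mm

From α = 2·arctan(w/2f) we get f = w / (2·tan(α/2)).
With w = 8.8 mm and α/2 = 31.45°, tan(α/2) ≈ 0.61160, so f ≈ 8.8 / 1.22320 ≈ 7.1942 mm.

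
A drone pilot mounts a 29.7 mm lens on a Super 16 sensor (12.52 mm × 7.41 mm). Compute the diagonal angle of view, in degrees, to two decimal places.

Sensor diagonal = √(12.52² + 7.41²) = √211.6585 ≈ 14.5485 mm.
Angle of view α = 2·arctan(d/2f) with d = 14.5485 mm and f = 29.7 mm.
d/2f = 0.24492; arctan(0.24492) ≈ 13.7622°, so α ≈ 27.5244°.

27.52°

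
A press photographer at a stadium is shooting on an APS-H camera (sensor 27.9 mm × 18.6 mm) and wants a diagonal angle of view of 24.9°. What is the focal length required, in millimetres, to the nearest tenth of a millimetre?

75.9 mm

Sensor diagonal = √(27.9² + 18.6²) = √1124.3700 ≈ 33.5316 mm.
From α = 2·arctan(d/2f) we get f = d / (2·tan(α/2)).
With d = 33.5316 mm and α/2 = 12.45°, tan(α/2) ≈ 0.22078, so f ≈ 33.5316 / 0.44156 ≈ 75.9393 mm.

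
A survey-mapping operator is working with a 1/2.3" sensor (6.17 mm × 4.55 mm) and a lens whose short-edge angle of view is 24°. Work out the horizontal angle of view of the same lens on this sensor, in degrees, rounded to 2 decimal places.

32.16°

From the short-edge AOV: f = 4.55 / (2·tan(12°)) = 4.55 / 0.42511 ≈ 10.7030 mm.
Horizontal AOV = 2·arctan(6.17 / (2 × 10.7030)) = 2·arctan(0.28824) ≈ 32.1578°.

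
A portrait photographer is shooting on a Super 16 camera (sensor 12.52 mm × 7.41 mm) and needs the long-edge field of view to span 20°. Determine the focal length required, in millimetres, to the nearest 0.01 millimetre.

35.50 mm

From α = 2·arctan(w/2f) we get f = w / (2·tan(α/2)).
With w = 12.52 mm and α/2 = 10°, tan(α/2) ≈ 0.17633, so f ≈ 12.52 / 0.35265 ≈ 35.5022 mm.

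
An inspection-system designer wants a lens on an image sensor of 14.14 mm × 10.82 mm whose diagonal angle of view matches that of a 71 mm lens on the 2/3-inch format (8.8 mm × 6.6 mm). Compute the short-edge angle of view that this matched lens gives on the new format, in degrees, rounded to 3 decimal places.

Sensor diagonal = √(8.8² + 6.6²) = √121.0000 ≈ 11.0000 mm.
Sensor diagonal = √(14.14² + 10.82²) = √317.0120 ≈ 17.8048 mm.
Equal diagonal AOV ⇒ f₂ = f₁ · 17.8048/11.0000 = 71 × 1.61862 ≈ 114.9221 mm.
Short-edge AOV on the new format = 2·arctan(10.82 / (2 × 114.9221)) = 2·arctan(0.04708) ≈ 5.3905°.

5.390°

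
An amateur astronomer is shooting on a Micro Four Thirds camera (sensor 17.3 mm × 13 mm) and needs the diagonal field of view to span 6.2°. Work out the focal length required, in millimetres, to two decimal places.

Sensor diagonal = √(17.3² + 13²) = √468.2900 ≈ 21.6400 mm.
From α = 2·arctan(d/2f) we get f = d / (2·tan(α/2)).
With d = 21.6400 mm and α/2 = 3.1°, tan(α/2) ≈ 0.05416, so f ≈ 21.6400 / 0.10832 ≈ 199.7857 mm.

199.79 mm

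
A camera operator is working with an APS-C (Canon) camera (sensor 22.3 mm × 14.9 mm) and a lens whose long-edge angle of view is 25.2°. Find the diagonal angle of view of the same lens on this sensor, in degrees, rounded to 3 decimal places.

From the long-edge AOV: f = 22.3 / (2·tan(12.6°)) = 22.3 / 0.44705 ≈ 49.8822 mm.
Sensor diagonal = √(22.3² + 14.9²) = √719.3000 ≈ 26.8198 mm.
Diagonal AOV = 2·arctan(26.8198 / (2 × 49.8822)) = 2·arctan(0.26883) ≈ 30.0942°.

30.094°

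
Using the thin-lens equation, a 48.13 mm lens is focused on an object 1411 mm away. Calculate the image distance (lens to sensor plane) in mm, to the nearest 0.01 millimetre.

49.83 mm

1/dᵢ = 1/f − 1/dₒ = 1/48.13 − 1/1411 = 0.0200683 mm⁻¹.
dᵢ = 1/0.0200683 ≈ 49.8297 mm.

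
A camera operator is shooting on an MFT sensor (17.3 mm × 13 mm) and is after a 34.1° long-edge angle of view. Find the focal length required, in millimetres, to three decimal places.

28.205 mm

From α = 2·arctan(w/2f) we get f = w / (2·tan(α/2)).
With w = 17.3 mm and α/2 = 17.05°, tan(α/2) ≈ 0.30669, so f ≈ 17.3 / 0.61337 ≈ 28.2048 mm.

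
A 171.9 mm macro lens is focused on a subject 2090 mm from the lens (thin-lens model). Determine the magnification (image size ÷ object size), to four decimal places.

Thin lens: 1/f = 1/dₒ + 1/dᵢ → 1/dᵢ = 1/171.9 − 1/2090 = 0.0053389 mm⁻¹, so dᵢ ≈ 187.3057 mm.
Magnification m = dᵢ/dₒ = 187.3057/2090 ≈ 0.08962.

0.0896×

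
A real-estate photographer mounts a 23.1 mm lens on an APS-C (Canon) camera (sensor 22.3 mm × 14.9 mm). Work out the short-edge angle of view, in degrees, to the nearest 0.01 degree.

Angle of view α = 2·arctan(h/2f) with h = 14.9 mm and f = 23.1 mm.
h/2f = 0.32251; arctan(0.32251) ≈ 17.8751°, so α ≈ 35.7501°.

35.75°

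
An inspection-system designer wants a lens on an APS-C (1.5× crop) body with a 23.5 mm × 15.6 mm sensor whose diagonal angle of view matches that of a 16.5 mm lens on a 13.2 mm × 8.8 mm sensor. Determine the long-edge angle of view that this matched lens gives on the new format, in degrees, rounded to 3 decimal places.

43.655°

Sensor diagonal = √(13.2² + 8.8²) = √251.6800 ≈ 15.8644 mm.
Sensor diagonal = √(23.5² + 15.6²) = √795.6100 ≈ 28.2066 mm.
Equal diagonal AOV ⇒ f₂ = f₁ · 28.2066/15.8644 = 16.5 × 1.77798 ≈ 29.3366 mm.
Long-edge AOV on the new format = 2·arctan(23.5 / (2 × 29.3366)) = 2·arctan(0.40052) ≈ 43.6545°.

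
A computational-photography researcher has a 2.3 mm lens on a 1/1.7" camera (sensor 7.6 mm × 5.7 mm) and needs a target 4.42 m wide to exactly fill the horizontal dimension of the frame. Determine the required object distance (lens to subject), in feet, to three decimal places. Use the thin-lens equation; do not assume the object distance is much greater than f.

W: 4.42 m = 4420 mm.
Magnification m = w/W = dᵢ/dₒ; combined with 1/f = 1/dₒ + 1/dᵢ this gives dₒ = f·(1 + W/w).
dₒ = 2.3 mm × (1 + 4420/7.6) = 2.3 × 582.5789 ≈ 1339.932 mm = 1339.932/304.8 ft = 4.3961 ft.

4.396 ft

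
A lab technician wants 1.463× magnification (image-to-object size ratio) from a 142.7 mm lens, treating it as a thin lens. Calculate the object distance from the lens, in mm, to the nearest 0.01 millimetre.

With m = dᵢ/dₒ and 1/f = 1/dₒ + 1/dᵢ, substituting dᵢ = m·dₒ gives 1/f = (1 + 1/m)/dₒ, hence dₒ = f·(1 + 1/m).
dₒ = 142.7 × (1 + 1/1.463) = 142.7 × 1.68353 ≈ 240.239 mm.

240.24 mm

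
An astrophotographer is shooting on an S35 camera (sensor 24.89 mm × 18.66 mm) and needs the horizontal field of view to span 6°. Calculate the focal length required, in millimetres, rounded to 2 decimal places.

From α = 2·arctan(w/2f) we get f = w / (2·tan(α/2)).
With w = 24.89 mm and α/2 = 3°, tan(α/2) ≈ 0.05241, so f ≈ 24.89 / 0.10482 ≈ 237.4647 mm.

237.46 mm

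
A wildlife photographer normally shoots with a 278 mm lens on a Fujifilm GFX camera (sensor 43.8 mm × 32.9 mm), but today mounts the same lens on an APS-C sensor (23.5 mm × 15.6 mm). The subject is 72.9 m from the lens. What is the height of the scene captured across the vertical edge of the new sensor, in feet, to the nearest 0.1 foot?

13.4 ft

The focal length stays 278 mm; the relevant sensor dimension is now h = 15.6 mm. Object distance dₒ = 72.9 m = 72900 mm.
Thin-lens field height W = h·(dₒ − f)/f = 15.6 × (72900 − 278)/278 ≈ 4075.191 mm = 4075.191/304.8 ft = 13.3701 ft.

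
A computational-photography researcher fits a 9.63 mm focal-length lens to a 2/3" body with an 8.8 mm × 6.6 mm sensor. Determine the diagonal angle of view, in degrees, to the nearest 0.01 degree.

Sensor diagonal = √(8.8² + 6.6²) = √121.0000 ≈ 11.0000 mm.
Angle of view α = 2·arctan(d/2f) with d = 11.0000 mm and f = 9.63 mm.
d/2f = 0.57113; arctan(0.57113) ≈ 29.7321°, so α ≈ 59.4641°.

59.46°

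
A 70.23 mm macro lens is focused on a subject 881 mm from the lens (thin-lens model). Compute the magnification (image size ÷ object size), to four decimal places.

Thin lens: 1/f = 1/dₒ + 1/dᵢ → 1/dᵢ = 1/70.23 − 1/881 = 0.0131039 mm⁻¹, so dᵢ ≈ 76.3134 mm.
Magnification m = dᵢ/dₒ = 76.3134/881 ≈ 0.08662.

0.0866×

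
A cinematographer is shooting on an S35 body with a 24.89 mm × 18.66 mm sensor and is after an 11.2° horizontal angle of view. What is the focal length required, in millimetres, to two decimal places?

126.92 mm

From α = 2·arctan(w/2f) we get f = w / (2·tan(α/2)).
With w = 24.89 mm and α/2 = 5.6°, tan(α/2) ≈ 0.09805, so f ≈ 24.89 / 0.19610 ≈ 126.9239 mm.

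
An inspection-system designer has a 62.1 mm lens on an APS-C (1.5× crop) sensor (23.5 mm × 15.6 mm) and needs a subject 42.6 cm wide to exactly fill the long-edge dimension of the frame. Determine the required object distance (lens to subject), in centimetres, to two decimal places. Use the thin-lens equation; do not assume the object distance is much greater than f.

W: 42.6 cm = 426 mm.
Magnification m = w/W = dᵢ/dₒ; combined with 1/f = 1/dₒ + 1/dᵢ this gives dₒ = f·(1 + W/w).
dₒ = 62.1 mm × (1 + 426/23.5) = 62.1 × 19.1277 ≈ 1187.828 mm = 118.783 cm.

118.78 cm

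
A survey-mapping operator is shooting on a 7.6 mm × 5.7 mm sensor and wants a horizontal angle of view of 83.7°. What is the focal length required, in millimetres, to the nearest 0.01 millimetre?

From α = 2·arctan(w/2f) we get f = w / (2·tan(α/2)).
With w = 7.6 mm and α/2 = 41.85°, tan(α/2) ≈ 0.89567, so f ≈ 7.6 / 1.79135 ≈ 4.2426 mm.

4.24 mm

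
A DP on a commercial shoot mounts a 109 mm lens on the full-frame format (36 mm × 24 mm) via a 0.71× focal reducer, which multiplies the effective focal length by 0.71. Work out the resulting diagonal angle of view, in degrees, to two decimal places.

31.24°

Effective focal length f = 109 × 0.71 = 77.39 mm.
Sensor diagonal = √(36² + 24²) = √1872.0000 ≈ 43.2666 mm.
α = 2·arctan(43.267 / (2 × 77.39)) = 2·arctan(0.27954) ≈ 31.2352°.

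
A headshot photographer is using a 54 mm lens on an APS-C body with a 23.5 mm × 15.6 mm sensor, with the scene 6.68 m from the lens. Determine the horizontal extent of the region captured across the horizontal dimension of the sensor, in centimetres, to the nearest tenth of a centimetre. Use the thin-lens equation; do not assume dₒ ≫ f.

288.4 cm

dₒ: 6.68 m = 6680 mm.
Similar triangles through the lens centre give W/dₒ = w/dᵢ; with 1/f = 1/dₒ + 1/dᵢ this gives W = w·(dₒ − f)/f.
W = 23.5 mm × (6680 − 54) / 54 = 23.5 × 122.7037 ≈ 2883.537 mm = 288.354 cm.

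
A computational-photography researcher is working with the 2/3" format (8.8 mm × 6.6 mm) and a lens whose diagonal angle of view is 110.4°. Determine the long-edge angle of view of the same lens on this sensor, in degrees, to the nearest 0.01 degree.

98.03°

Sensor diagonal = √(8.8² + 6.6²) = √121.0000 ≈ 11.0000 mm.
From the diagonal AOV: f = 11.0000 / (2·tan(55.2°)) = 11.0000 / 2.87762 ≈ 3.8226 mm.
Long-edge AOV = 2·arctan(8.8 / (2 × 3.8226)) = 2·arctan(1.15105) ≈ 98.0336°.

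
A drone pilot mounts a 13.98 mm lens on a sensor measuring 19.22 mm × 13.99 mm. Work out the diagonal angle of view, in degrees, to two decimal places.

80.74°

Sensor diagonal = √(19.22² + 13.99²) = √565.1285 ≈ 23.7724 mm.
Angle of view α = 2·arctan(d/2f) with d = 23.7724 mm and f = 13.98 mm.
d/2f = 0.85023; arctan(0.85023) ≈ 40.3722°, so α ≈ 80.7444°.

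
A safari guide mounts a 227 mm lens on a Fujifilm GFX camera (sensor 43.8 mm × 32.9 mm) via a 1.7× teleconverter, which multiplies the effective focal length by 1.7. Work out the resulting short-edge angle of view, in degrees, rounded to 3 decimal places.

4.882°

Effective focal length f = 227 × 1.7 = 385.9 mm.
α = 2·arctan(32.9 / (2 × 385.9)) = 2·arctan(0.04263) ≈ 4.8818°.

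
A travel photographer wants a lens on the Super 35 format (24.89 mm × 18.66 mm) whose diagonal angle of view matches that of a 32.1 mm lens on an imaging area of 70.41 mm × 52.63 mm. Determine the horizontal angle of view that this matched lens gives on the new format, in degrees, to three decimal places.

95.222°

Sensor diagonal = √(70.41² + 52.63²) = √7727.4850 ≈ 87.9061 mm.
Sensor diagonal = √(24.89² + 18.66²) = √967.7077 ≈ 31.1080 mm.
Equal diagonal AOV ⇒ f₂ = f₁ · 31.1080/87.9061 = 32.1 × 0.35388 ≈ 11.3595 mm.
Horizontal AOV on the new format = 2·arctan(24.89 / (2 × 11.3595)) = 2·arctan(1.09556) ≈ 95.2220°.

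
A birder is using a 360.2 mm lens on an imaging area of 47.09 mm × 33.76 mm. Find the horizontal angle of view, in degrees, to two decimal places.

7.48°

Angle of view α = 2·arctan(w/2f) with w = 47.09 mm and f = 360.2 mm.
w/2f = 0.06537; arctan(0.06537) ≈ 3.7399°, so α ≈ 7.4798°.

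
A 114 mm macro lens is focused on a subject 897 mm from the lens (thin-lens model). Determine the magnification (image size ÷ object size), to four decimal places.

Thin lens: 1/f = 1/dₒ + 1/dᵢ → 1/dᵢ = 1/114 − 1/897 = 0.0076571 mm⁻¹, so dᵢ ≈ 130.5977 mm.
Magnification m = dᵢ/dₒ = 130.5977/897 ≈ 0.14559.

0.1456×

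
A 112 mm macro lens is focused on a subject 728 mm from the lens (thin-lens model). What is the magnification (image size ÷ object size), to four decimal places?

Thin lens: 1/f = 1/dₒ + 1/dᵢ → 1/dᵢ = 1/112 − 1/728 = 0.0075549 mm⁻¹, so dᵢ ≈ 132.3636 mm.
Magnification m = dᵢ/dₒ = 132.3636/728 ≈ 0.18182.

0.1818×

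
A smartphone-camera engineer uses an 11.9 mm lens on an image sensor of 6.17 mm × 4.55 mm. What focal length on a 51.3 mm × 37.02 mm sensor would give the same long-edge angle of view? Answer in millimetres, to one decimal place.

98.9 mm

Equal angle of view means equal width/f ratio, so f₂ = f₁ · (width₂/width₁) = 11.9 × 51.3/6.17.
f₂ = 11.9 × 8.31442 ≈ 98.942 mm.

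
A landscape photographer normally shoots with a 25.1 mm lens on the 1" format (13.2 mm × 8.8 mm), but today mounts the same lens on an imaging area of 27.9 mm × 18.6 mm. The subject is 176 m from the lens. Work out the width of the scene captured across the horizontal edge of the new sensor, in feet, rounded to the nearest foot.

The focal length stays 25.1 mm; the relevant sensor dimension is now w = 27.9 mm. Object distance dₒ = 176 m = 176000 mm.
Thin-lens field width W = w·(dₒ − f)/f = 27.9 × (176000 − 25.1)/25.1 ≈ 195605.566 mm = 195605.566/304.8 ft = 641.751 ft.

642 ft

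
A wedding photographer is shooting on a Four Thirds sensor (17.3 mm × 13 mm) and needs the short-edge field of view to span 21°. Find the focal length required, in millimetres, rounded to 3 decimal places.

35.071 mm

From α = 2·arctan(h/2f) we get f = h / (2·tan(α/2)).
With h = 13 mm and α/2 = 10.5°, tan(α/2) ≈ 0.18534, so f ≈ 13 / 0.37068 ≈ 35.0709 mm.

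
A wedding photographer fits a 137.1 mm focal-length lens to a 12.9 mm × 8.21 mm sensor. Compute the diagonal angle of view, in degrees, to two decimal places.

Sensor diagonal = √(12.9² + 8.21²) = √233.8141 ≈ 15.2910 mm.
Angle of view α = 2·arctan(d/2f) with d = 15.2910 mm and f = 137.1 mm.
d/2f = 0.05577; arctan(0.05577) ≈ 3.1918°, so α ≈ 6.3837°.

6.38°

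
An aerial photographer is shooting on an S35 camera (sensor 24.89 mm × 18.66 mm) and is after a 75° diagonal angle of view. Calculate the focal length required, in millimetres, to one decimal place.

Sensor diagonal = √(24.89² + 18.66²) = √967.7077 ≈ 31.1080 mm.
From α = 2·arctan(d/2f) we get f = d / (2·tan(α/2)).
With d = 31.1080 mm and α/2 = 37.5°, tan(α/2) ≈ 0.76733, so f ≈ 31.1080 / 1.53465 ≈ 20.2704 mm.

20.3 mm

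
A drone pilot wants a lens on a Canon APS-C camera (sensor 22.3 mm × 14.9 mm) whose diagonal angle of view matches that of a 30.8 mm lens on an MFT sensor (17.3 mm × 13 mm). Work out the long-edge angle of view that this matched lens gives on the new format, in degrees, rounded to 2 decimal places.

Sensor diagonal = √(17.3² + 13²) = √468.2900 ≈ 21.6400 mm.
Sensor diagonal = √(22.3² + 14.9²) = √719.3000 ≈ 26.8198 mm.
Equal diagonal AOV ⇒ f₂ = f₁ · 26.8198/21.6400 = 30.8 × 1.23936 ≈ 38.1723 mm.
Long-edge AOV on the new format = 2·arctan(22.3 / (2 × 38.1723)) = 2·arctan(0.29210) ≈ 32.5658°.

32.57°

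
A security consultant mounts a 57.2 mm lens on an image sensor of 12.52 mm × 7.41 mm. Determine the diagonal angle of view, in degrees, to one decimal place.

14.5°

Sensor diagonal = √(12.52² + 7.41²) = √211.6585 ≈ 14.5485 mm.
Angle of view α = 2·arctan(d/2f) with d = 14.5485 mm and f = 57.2 mm.
d/2f = 0.12717; arctan(0.12717) ≈ 7.2475°, so α ≈ 14.4950°.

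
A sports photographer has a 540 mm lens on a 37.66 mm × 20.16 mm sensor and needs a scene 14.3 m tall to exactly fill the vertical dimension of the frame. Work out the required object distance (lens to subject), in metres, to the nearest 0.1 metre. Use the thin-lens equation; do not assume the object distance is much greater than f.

W: 14.3 m = 14300 mm.
Magnification m = h/W = dᵢ/dₒ; combined with 1/f = 1/dₒ + 1/dᵢ this gives dₒ = f·(1 + W/h).
dₒ = 540 mm × (1 + 14300/20.16) = 540 × 710.3254 ≈ 383575.714 mm = 383.576 m.

383.6 m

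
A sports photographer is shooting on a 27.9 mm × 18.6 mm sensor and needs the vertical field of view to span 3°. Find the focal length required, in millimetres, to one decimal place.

From α = 2·arctan(h/2f) we get f = h / (2·tan(α/2)).
With h = 18.6 mm and α/2 = 1.5°, tan(α/2) ≈ 0.02619, so f ≈ 18.6 / 0.05237 ≈ 355.1527 mm.

355.2 mm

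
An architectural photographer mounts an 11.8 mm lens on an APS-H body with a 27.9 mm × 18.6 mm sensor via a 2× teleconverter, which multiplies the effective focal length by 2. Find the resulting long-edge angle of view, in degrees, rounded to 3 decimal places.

61.175°

Effective focal length f = 11.8 × 2 = 23.6 mm.
α = 2·arctan(27.9 / (2 × 23.6)) = 2·arctan(0.59110) ≈ 61.1748°.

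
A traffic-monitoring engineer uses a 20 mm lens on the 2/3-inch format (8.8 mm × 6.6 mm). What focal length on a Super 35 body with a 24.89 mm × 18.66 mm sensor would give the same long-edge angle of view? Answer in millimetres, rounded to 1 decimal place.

56.6 mm

Equal angle of view means equal width/f ratio, so f₂ = f₁ · (width₂/width₁) = 20 × 24.89/8.8.
f₂ = 20 × 2.82841 ≈ 56.568 mm.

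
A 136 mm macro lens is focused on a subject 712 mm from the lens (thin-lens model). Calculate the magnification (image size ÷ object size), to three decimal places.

Thin lens: 1/f = 1/dₒ + 1/dᵢ → 1/dᵢ = 1/136 − 1/712 = 0.0059484 mm⁻¹, so dᵢ ≈ 168.1111 mm.
Magnification m = dᵢ/dₒ = 168.1111/712 ≈ 0.23611.

0.236×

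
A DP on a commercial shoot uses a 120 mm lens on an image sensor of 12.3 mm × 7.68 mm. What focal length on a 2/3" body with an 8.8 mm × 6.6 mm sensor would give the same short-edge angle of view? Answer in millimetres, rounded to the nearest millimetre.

103 mm

Equal angle of view means equal height/f ratio, so f₂ = f₁ · (height₂/height₁) = 120 × 6.6/7.68.
f₂ = 120 × 0.85938 ≈ 103.125 mm.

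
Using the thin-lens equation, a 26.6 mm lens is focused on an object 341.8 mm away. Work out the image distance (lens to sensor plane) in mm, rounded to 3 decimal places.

28.845 mm

1/dᵢ = 1/f − 1/dₒ = 1/26.6 − 1/341.8 = 0.0346683 mm⁻¹.
dᵢ = 1/0.0346683 ≈ 28.8448 mm.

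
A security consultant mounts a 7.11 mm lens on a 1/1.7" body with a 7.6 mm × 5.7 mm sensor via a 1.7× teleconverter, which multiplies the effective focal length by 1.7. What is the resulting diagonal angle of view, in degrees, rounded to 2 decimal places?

Effective focal length f = 7.11 × 1.7 = 12.087 mm.
Sensor diagonal = √(7.6² + 5.7²) = √90.2500 ≈ 9.5000 mm.
α = 2·arctan(9.500 / (2 × 12.087)) = 2·arctan(0.39298) ≈ 42.9081°.

42.91°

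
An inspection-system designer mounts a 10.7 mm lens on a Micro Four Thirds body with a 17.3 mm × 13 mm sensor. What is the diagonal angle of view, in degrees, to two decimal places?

90.64°

Sensor diagonal = √(17.3² + 13²) = √468.2900 ≈ 21.6400 mm.
Angle of view α = 2·arctan(d/2f) with d = 21.6400 mm and f = 10.7 mm.
d/2f = 1.01122; arctan(1.01122) ≈ 45.3195°, so α ≈ 90.6390°.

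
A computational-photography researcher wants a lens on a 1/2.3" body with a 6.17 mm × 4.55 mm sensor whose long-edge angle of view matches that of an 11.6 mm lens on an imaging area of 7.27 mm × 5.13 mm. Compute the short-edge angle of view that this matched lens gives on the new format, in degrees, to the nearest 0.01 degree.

26.02°

Equal long-edge AOV ⇒ f₂ = f₁ · 6.17/7.27 = 11.6 × 0.84869 ≈ 9.8448 mm.
Short-edge AOV on the new format = 2·arctan(4.55 / (2 × 9.8448)) = 2·arctan(0.23109) ≈ 26.0236°.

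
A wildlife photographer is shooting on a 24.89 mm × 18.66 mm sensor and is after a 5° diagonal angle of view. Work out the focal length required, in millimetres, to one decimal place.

Sensor diagonal = √(24.89² + 18.66²) = √967.7077 ≈ 31.1080 mm.
From α = 2·arctan(d/2f) we get f = d / (2·tan(α/2)).
With d = 31.1080 mm and α/2 = 2.5°, tan(α/2) ≈ 0.04366, so f ≈ 31.1080 / 0.08732 ≈ 356.2452 mm.

356.2 mm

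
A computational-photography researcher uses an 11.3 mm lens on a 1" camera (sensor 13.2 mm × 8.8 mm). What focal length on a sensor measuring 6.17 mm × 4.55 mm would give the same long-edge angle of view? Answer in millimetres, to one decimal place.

5.3 mm

Equal angle of view means equal width/f ratio, so f₂ = f₁ · (width₂/width₁) = 11.3 × 6.17/13.2.
f₂ = 11.3 × 0.46742 ≈ 5.282 mm.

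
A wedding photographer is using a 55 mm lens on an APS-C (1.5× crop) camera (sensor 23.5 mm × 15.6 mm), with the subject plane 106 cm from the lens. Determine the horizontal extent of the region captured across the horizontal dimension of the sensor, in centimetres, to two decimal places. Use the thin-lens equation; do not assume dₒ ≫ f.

42.94 cm

dₒ: 106 cm = 1060 mm.
Similar triangles through the lens centre give W/dₒ = w/dᵢ; with 1/f = 1/dₒ + 1/dᵢ this gives W = w·(dₒ − f)/f.
W = 23.5 mm × (1060 − 55) / 55 = 23.5 × 18.2727 ≈ 429.409 mm = 42.9409 cm.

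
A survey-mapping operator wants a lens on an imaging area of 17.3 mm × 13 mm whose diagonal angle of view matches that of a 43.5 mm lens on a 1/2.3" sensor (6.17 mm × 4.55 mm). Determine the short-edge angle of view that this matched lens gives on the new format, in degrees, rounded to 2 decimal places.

6.06°

Sensor diagonal = √(6.17² + 4.55²) = √58.7714 ≈ 7.6663 mm.
Sensor diagonal = √(17.3² + 13²) = √468.2900 ≈ 21.6400 mm.
Equal diagonal AOV ⇒ f₂ = f₁ · 21.6400/7.6663 = 43.5 × 2.82276 ≈ 122.7902 mm.
Short-edge AOV on the new format = 2·arctan(13 / (2 × 122.7902)) = 2·arctan(0.05294) ≈ 6.0603°.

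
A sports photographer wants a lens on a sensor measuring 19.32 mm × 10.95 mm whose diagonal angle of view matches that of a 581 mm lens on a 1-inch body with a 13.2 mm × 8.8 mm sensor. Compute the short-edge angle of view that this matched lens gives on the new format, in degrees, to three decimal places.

0.771°

Sensor diagonal = √(13.2² + 8.8²) = √251.6800 ≈ 15.8644 mm.
Sensor diagonal = √(19.32² + 10.95²) = √493.1649 ≈ 22.2073 mm.
Equal diagonal AOV ⇒ f₂ = f₁ · 22.2073/15.8644 = 581 × 1.39982 ≈ 813.2945 mm.
Short-edge AOV on the new format = 2·arctan(10.95 / (2 × 813.2945)) = 2·arctan(0.00673) ≈ 0.7714°.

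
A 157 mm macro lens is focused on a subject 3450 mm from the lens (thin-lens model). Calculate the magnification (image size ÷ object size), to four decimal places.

0.0477×

Thin lens: 1/f = 1/dₒ + 1/dᵢ → 1/dᵢ = 1/157 − 1/3450 = 0.0060796 mm⁻¹, so dᵢ ≈ 164.4853 mm.
Magnification m = dᵢ/dₒ = 164.4853/3450 ≈ 0.04768.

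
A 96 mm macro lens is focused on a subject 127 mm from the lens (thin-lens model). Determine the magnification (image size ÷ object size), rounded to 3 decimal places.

3.097×

Thin lens: 1/f = 1/dₒ + 1/dᵢ → 1/dᵢ = 1/96 − 1/127 = 0.0025427 mm⁻¹, so dᵢ ≈ 393.2903 mm.
Magnification m = dᵢ/dₒ = 393.2903/127 ≈ 3.09677.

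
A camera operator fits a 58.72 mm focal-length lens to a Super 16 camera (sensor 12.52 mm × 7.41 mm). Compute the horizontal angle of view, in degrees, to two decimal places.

12.17°

Angle of view α = 2·arctan(w/2f) with w = 12.52 mm and f = 58.72 mm.
w/2f = 0.10661; arctan(0.10661) ≈ 6.0852°, so α ≈ 12.1704°.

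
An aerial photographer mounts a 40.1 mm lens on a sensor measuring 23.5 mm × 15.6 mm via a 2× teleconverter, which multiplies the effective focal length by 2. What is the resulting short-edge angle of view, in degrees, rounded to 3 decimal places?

Effective focal length f = 40.1 × 2 = 80.2 mm.
α = 2·arctan(15.6 / (2 × 80.2)) = 2·arctan(0.09726) ≈ 11.1099°.

11.110°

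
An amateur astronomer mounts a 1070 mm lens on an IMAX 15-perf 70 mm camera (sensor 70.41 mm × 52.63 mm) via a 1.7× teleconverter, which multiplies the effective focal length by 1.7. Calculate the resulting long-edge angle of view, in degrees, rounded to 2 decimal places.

Effective focal length f = 1070 × 1.7 = 1819 mm.
α = 2·arctan(70.41 / (2 × 1819)) = 2·arctan(0.01935) ≈ 2.2175°.

2.22°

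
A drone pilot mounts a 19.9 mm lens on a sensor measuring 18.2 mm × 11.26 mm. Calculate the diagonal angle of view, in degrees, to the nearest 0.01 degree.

56.54°

Sensor diagonal = √(18.2² + 11.26²) = √458.0276 ≈ 21.4016 mm.
Angle of view α = 2·arctan(d/2f) with d = 21.4016 mm and f = 19.9 mm.
d/2f = 0.53773; arctan(0.53773) ≈ 28.2682°, so α ≈ 56.5363°.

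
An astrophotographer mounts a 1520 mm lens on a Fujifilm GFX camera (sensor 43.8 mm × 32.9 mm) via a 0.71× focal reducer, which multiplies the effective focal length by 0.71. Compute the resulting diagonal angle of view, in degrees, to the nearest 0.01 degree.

Effective focal length f = 1520 × 0.71 = 1079.2 mm.
Sensor diagonal = √(43.8² + 32.9²) = √3000.8500 ≈ 54.7800 mm.
α = 2·arctan(54.780 / (2 × 1079.2)) = 2·arctan(0.02538) ≈ 2.9077°.

2.91°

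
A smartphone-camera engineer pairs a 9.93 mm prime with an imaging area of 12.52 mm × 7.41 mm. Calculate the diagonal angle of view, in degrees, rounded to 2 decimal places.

72.45°

Sensor diagonal = √(12.52² + 7.41²) = √211.6585 ≈ 14.5485 mm.
Angle of view α = 2·arctan(d/2f) with d = 14.5485 mm and f = 9.93 mm.
d/2f = 0.73255; arctan(0.73255) ≈ 36.2247°, so α ≈ 72.4495°.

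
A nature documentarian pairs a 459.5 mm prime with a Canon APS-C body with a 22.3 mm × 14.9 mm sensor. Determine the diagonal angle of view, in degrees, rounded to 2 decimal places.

3.34°

Sensor diagonal = √(22.3² + 14.9²) = √719.3000 ≈ 26.8198 mm.
Angle of view α = 2·arctan(d/2f) with d = 26.8198 mm and f = 459.5 mm.
d/2f = 0.02918; arctan(0.02918) ≈ 1.6716°, so α ≈ 3.3433°.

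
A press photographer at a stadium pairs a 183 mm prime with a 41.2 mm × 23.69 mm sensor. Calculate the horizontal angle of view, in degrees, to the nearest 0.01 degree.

Angle of view α = 2·arctan(w/2f) with w = 41.2 mm and f = 183 mm.
w/2f = 0.11257; arctan(0.11257) ≈ 6.4227°, so α ≈ 12.8453°.

12.85°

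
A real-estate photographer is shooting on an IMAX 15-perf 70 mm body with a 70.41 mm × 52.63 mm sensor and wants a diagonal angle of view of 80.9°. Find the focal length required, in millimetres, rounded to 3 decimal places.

Sensor diagonal = √(70.41² + 52.63²) = √7727.4850 ≈ 87.9061 mm.
From α = 2·arctan(d/2f) we get f = d / (2·tan(α/2)).
With d = 87.9061 mm and α/2 = 40.45°, tan(α/2) ≈ 0.85257, so f ≈ 87.9061 / 1.70515 ≈ 51.5534 mm.

51.553 mm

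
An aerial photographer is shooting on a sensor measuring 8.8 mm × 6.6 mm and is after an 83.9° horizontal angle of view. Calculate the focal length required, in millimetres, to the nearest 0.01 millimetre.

From α = 2·arctan(w/2f) we get f = w / (2·tan(α/2)).
With w = 8.8 mm and α/2 = 41.95°, tan(α/2) ≈ 0.89883, so f ≈ 8.8 / 1.79765 ≈ 4.8953 mm.

4.90 mm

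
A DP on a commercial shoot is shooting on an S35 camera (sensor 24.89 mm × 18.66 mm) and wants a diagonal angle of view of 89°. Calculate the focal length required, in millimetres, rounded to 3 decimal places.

15.828 mm

Sensor diagonal = √(24.89² + 18.66²) = √967.7077 ≈ 31.1080 mm.
From α = 2·arctan(d/2f) we get f = d / (2·tan(α/2)).
With d = 31.1080 mm and α/2 = 44.5°, tan(α/2) ≈ 0.98270, so f ≈ 31.1080 / 1.96539 ≈ 15.8279 mm.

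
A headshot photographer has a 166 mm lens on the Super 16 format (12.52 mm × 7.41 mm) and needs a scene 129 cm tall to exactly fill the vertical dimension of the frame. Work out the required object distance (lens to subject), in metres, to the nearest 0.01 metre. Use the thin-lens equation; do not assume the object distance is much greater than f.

W: 129 cm = 1290 mm.
Magnification m = h/W = dᵢ/dₒ; combined with 1/f = 1/dₒ + 1/dᵢ this gives dₒ = f·(1 + W/h).
dₒ = 166 mm × (1 + 1290/7.41) = 166 × 175.0891 ≈ 29064.785 mm = 29.0648 m.

29.06 m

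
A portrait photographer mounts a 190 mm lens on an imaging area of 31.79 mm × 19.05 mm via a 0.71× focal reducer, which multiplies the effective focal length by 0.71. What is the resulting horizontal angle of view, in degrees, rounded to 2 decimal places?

13.44°

Effective focal length f = 190 × 0.71 = 134.9 mm.
α = 2·arctan(31.79 / (2 × 134.9)) = 2·arctan(0.11783) ≈ 13.4401°.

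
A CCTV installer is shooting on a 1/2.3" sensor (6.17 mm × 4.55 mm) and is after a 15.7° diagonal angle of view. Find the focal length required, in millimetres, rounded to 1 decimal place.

27.8 mm

Sensor diagonal = √(6.17² + 4.55²) = √58.7714 ≈ 7.6663 mm.
From α = 2·arctan(d/2f) we get f = d / (2·tan(α/2)).
With d = 7.6663 mm and α/2 = 7.85°, tan(α/2) ≈ 0.13787, so f ≈ 7.6663 / 0.27574 ≈ 27.8020 mm.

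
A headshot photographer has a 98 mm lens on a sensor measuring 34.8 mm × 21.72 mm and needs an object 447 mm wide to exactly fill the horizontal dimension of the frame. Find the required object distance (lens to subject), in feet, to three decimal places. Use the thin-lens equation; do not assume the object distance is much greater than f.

4.451 ft

Magnification m = w/W = dᵢ/dₒ; combined with 1/f = 1/dₒ + 1/dᵢ this gives dₒ = f·(1 + W/w).
dₒ = 98 mm × (1 + 447/34.8) = 98 × 13.8448 ≈ 1356.793 mm = 1356.793/304.8 ft = 4.45142 ft.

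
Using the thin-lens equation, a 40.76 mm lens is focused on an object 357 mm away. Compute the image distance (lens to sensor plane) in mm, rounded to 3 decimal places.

1/dᵢ = 1/f − 1/dₒ = 1/40.76 − 1/357 = 0.0217327 mm⁻¹.
dᵢ = 1/0.0217327 ≈ 46.0135 mm.

46.014 mm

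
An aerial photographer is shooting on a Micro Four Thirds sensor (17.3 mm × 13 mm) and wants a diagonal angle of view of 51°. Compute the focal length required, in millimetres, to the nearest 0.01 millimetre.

Sensor diagonal = √(17.3² + 13²) = √468.2900 ≈ 21.6400 mm.
From α = 2·arctan(d/2f) we get f = d / (2·tan(α/2)).
With d = 21.6400 mm and α/2 = 25.5°, tan(α/2) ≈ 0.47698, so f ≈ 21.6400 / 0.95395 ≈ 22.6846 mm.

22.68 mm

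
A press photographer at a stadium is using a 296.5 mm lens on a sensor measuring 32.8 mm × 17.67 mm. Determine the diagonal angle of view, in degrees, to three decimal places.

Sensor diagonal = √(32.8² + 17.67²) = √1388.0689 ≈ 37.2568 mm.
Angle of view α = 2·arctan(d/2f) with d = 37.2568 mm and f = 296.5 mm.
d/2f = 0.06283; arctan(0.06283) ≈ 3.5950°, so α ≈ 7.1901°.

7.190°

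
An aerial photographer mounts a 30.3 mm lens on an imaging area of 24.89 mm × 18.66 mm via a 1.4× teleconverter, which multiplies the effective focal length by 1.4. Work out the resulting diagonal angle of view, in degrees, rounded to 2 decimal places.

Effective focal length f = 30.3 × 1.4 = 42.42 mm.
Sensor diagonal = √(24.89² + 18.66²) = √967.7077 ≈ 31.1080 mm.
α = 2·arctan(31.108 / (2 × 42.42)) = 2·arctan(0.36667) ≈ 40.2726°.

40.27°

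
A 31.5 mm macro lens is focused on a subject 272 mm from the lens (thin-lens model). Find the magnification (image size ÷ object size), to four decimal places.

0.1310×

Thin lens: 1/f = 1/dₒ + 1/dᵢ → 1/dᵢ = 1/31.5 − 1/272 = 0.0280696 mm⁻¹, so dᵢ ≈ 35.6258 mm.
Magnification m = dᵢ/dₒ = 35.6258/272 ≈ 0.13098.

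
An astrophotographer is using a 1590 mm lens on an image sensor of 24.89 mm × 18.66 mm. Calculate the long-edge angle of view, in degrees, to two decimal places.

Angle of view α = 2·arctan(w/2f) with w = 24.89 mm and f = 1590 mm.
w/2f = 0.00783; arctan(0.00783) ≈ 0.4484°, so α ≈ 0.8969°.

0.90°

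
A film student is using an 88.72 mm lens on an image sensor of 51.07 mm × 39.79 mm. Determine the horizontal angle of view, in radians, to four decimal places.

Angle of view α = 2·arctan(w/2f) with w = 51.07 mm and f = 88.72 mm.
w/2f = 0.28782; arctan(0.28782) ≈ 0.2802 rad, so α ≈ 0.5605 rad.

0.5605 rad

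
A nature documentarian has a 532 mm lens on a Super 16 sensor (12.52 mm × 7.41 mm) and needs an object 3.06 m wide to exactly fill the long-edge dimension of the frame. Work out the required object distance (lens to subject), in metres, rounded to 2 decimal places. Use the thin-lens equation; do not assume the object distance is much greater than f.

130.56 m

W: 3.06 m = 3060 mm.
Magnification m = w/W = dᵢ/dₒ; combined with 1/f = 1/dₒ + 1/dᵢ this gives dₒ = f·(1 + W/w).
dₒ = 532 mm × (1 + 3060/12.52) = 532 × 245.4089 ≈ 130557.559 mm = 130.558 m.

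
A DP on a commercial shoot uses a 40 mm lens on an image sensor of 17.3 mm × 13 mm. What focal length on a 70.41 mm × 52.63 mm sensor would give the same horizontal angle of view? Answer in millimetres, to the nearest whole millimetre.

Equal angle of view means equal width/f ratio, so f₂ = f₁ · (width₂/width₁) = 40 × 70.41/17.3.
f₂ = 40 × 4.06994 ≈ 162.798 mm.

163 mm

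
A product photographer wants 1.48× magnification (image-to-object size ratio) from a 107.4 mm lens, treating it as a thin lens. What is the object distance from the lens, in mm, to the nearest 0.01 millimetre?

With m = dᵢ/dₒ and 1/f = 1/dₒ + 1/dᵢ, substituting dᵢ = m·dₒ gives 1/f = (1 + 1/m)/dₒ, hence dₒ = f·(1 + 1/m).
dₒ = 107.4 × (1 + 1/1.48) = 107.4 × 1.67568 ≈ 179.968 mm.

179.97 mm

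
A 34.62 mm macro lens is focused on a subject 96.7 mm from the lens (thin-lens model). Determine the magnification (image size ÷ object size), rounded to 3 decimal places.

0.558×

Thin lens: 1/f = 1/dₒ + 1/dᵢ → 1/dᵢ = 1/34.62 − 1/96.7 = 0.0185438 mm⁻¹, so dᵢ ≈ 53.9264 mm.
Magnification m = dᵢ/dₒ = 53.9264/96.7 ≈ 0.55767.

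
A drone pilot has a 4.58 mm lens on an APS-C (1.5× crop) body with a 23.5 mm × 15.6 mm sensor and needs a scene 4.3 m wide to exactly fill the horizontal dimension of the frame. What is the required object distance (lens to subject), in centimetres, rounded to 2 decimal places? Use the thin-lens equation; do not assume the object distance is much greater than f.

84.26 cm

W: 4.3 m = 4300 mm.
Magnification m = w/W = dᵢ/dₒ; combined with 1/f = 1/dₒ + 1/dᵢ this gives dₒ = f·(1 + W/w).
dₒ = 4.58 mm × (1 + 4300/23.5) = 4.58 × 183.9787 ≈ 842.623 mm = 84.2623 cm.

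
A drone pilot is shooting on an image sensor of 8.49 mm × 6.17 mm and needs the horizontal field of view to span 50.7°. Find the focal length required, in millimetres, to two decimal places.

From α = 2·arctan(w/2f) we get f = w / (2·tan(α/2)).
With w = 8.49 mm and α/2 = 25.35°, tan(α/2) ≈ 0.47377, so f ≈ 8.49 / 0.94753 ≈ 8.9601 mm.

8.96 mm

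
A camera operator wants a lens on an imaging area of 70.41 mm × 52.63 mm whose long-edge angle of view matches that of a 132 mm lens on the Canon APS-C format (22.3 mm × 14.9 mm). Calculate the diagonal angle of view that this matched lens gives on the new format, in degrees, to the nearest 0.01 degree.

12.04°

Equal long-edge AOV ⇒ f₂ = f₁ · 70.41/22.3 = 132 × 3.15740 ≈ 416.7767 mm.
Sensor diagonal = √(70.41² + 52.63²) = √7727.4850 ≈ 87.9061 mm.
Diagonal AOV on the new format = 2·arctan(87.9061 / (2 × 416.7767)) = 2·arctan(0.10546) ≈ 12.0403°.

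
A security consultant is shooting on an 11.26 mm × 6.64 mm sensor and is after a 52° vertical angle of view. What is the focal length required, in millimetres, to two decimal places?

From α = 2·arctan(h/2f) we get f = h / (2·tan(α/2)).
With h = 6.64 mm and α/2 = 26°, tan(α/2) ≈ 0.48773, so f ≈ 6.64 / 0.97547 ≈ 6.8070 mm.

6.81 mm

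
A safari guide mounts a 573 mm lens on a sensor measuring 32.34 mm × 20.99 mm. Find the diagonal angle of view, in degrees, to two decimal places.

Sensor diagonal = √(32.34² + 20.99²) = √1486.4557 ≈ 38.5546 mm.
Angle of view α = 2·arctan(d/2f) with d = 38.5546 mm and f = 573 mm.
d/2f = 0.03364; arctan(0.03364) ≈ 1.9269°, so α ≈ 3.8537°.

3.85°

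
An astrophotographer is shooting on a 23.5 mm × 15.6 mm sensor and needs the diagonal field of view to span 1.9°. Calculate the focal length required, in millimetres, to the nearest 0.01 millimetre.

Sensor diagonal = √(23.5² + 15.6²) = √795.6100 ≈ 28.2066 mm.
From α = 2·arctan(d/2f) we get f = d / (2·tan(α/2)).
With d = 28.2066 mm and α/2 = 0.95°, tan(α/2) ≈ 0.01658, so f ≈ 28.2066 / 0.03316 ≈ 850.5098 mm.

850.51 mm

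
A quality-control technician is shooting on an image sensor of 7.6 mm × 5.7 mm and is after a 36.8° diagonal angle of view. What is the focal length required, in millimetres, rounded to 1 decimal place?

Sensor diagonal = √(7.6² + 5.7²) = √90.2500 ≈ 9.5000 mm.
From α = 2·arctan(d/2f) we get f = d / (2·tan(α/2)).
With d = 9.5000 mm and α/2 = 18.4°, tan(α/2) ≈ 0.33266, so f ≈ 9.5000 / 0.66531 ≈ 14.2790 mm.

14.3 mm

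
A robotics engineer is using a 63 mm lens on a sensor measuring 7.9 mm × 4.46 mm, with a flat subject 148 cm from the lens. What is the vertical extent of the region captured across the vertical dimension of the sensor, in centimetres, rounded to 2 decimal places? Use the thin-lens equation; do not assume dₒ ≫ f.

dₒ: 148 cm = 1480 mm.
Similar triangles through the lens centre give W/dₒ = h/dᵢ; with 1/f = 1/dₒ + 1/dᵢ this gives W = h·(dₒ − f)/f.
W = 4.46 mm × (1480 − 63) / 63 = 4.46 × 22.4921 ≈ 100.315 mm = 10.0315 cm.

10.03 cm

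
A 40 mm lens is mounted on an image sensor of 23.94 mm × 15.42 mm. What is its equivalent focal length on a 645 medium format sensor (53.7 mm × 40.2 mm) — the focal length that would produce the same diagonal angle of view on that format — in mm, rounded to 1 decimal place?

Sensor diagonal = √(23.94² + 15.42²) = √810.9000 ≈ 28.4763 mm.
Sensor diagonal = √(53.7² + 40.2²) = √4499.7300 ≈ 67.0800 mm.
Equal angle of view means equal diagonal/f ratio, so f₂ = f₁ · (diagonal₂/diagonal₁) = 40 × 67.0800/28.4763.
f₂ = 40 × 2.35564 ≈ 94.226 mm.

94.2 mm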